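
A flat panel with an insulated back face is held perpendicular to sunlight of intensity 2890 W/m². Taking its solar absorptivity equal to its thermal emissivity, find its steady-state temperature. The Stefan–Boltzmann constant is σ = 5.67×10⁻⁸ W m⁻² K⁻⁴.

T ≈ 475 K

Absorbed flux αS = emitted flux εσT⁴ (one radiating face); with α = ε, T = (S/σ)^(1/4).
T = (2890 / 5.67×10⁻⁸)^(1/4) = (5.10×10^10)^(1/4).
T = 475 K.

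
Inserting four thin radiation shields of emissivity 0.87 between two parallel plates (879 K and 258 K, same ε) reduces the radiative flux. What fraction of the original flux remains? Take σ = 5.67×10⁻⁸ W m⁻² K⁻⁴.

ratio ≈ 0.200

With N identical shields there are N+1 = 5 gaps in series, each with the same radiative resistance, so the flux falls to 1/(N+1) of its unshielded value.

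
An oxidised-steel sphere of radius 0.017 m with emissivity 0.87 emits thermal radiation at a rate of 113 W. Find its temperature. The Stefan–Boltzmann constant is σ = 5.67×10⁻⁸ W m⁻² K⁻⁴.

A = 4πr² = 4π × (0.017)² = 3.63×10^-3 m².
From P = εσAT⁴, T = (P / εσA)^(1/4) = (113 / (0.87 × 5.67×10⁻⁸ × 3.63×10^-3))^(1/4).
T = (6.31×10^11)^(1/4) = 891 K.

T ≈ 891 K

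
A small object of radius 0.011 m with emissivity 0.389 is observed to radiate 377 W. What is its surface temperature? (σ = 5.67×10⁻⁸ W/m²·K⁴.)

A = 4πr² = 4π × (0.011)² = 1.52×10^-3 m².
From P = εσAT⁴, T = (P / εσA)^(1/4) = (377 / (0.389 × 5.67×10⁻⁸ × 1.52×10^-3))^(1/4).
T = (1.12×10^13)^(1/4) = 1830 K.

T ≈ 1830 K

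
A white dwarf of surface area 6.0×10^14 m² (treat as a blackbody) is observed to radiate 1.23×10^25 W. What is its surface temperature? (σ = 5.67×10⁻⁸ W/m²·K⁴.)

From P = σAT⁴, T = (P / σA)^(1/4) = (1.23×10^25 / (5.67×10⁻⁸ × 6.00×10^14))^(1/4).
T = (3.62×10^17)^(1/4) = 24500 K.

T ≈ 24500 K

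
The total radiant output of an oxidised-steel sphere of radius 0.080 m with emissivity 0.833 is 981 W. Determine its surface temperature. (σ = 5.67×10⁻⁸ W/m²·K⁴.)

A = 4πr² = 4π × (0.080)² = 0.0804 m².
From P = εσAT⁴, T = (P / εσA)^(1/4) = (981 / (0.833 × 5.67×10⁻⁸ × 0.0804))^(1/4).
T = (2.58×10^11)^(1/4) = 713 K.

T ≈ 713 K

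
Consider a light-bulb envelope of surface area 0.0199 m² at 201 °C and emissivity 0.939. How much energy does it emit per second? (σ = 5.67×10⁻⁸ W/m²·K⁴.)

P ≈ 53.5 W

201 °C = 474 K.
P = εσAT⁴ = 0.939 × 5.67×10⁻⁸ × 0.0199 × (474)⁴ = 0.939 × 5.67×10⁻⁸ × 0.0199 × 5.05×10^10.
P = 53.5 W.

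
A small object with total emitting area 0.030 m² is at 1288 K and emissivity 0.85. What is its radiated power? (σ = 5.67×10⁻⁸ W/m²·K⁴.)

Stefan–Boltzmann: P = εσAT⁴ = 0.85 × 5.67×10⁻⁸ × 0.0300 × (1288)⁴ = 0.85 × 5.67×10⁻⁸ × 0.0300 × 2.75×10^12.
P = 3980 W.

P ≈ 3980 W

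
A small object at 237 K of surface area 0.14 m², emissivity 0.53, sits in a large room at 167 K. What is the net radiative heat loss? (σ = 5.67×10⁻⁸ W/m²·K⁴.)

Q = εσA(T⁴ − T_s⁴). T⁴ − T_s⁴ = (237)⁴ − (167)⁴ = 3.15×10^9 − 7.78×10^8 = 2.38×10^9 K⁴.
Q = 0.53 × 5.67×10⁻⁸ × 0.140 × 2.38×10^9 = 10.0 W.

Q ≈ 10.0 W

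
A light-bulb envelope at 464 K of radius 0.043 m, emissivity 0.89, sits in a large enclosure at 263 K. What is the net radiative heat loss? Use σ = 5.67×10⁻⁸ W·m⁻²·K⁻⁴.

A = 4πr² = 4π × (0.043)² = 0.0232 m².
Q = εσA(T⁴ − T_s⁴). T⁴ − T_s⁴ = (464)⁴ − (263)⁴ = 4.64×10^10 − 4.78×10^9 = 4.16×10^10 K⁴.
Q = 0.89 × 5.67×10⁻⁸ × 0.0232 × 4.16×10^10 = 48.7 W.

Q ≈ 48.7 W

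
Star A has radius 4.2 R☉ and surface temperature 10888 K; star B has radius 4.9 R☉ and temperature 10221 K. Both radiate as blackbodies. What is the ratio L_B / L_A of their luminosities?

L = 4πR²σT⁴ ∝ R²T⁴, so L_B/L_A = (4.9/4.2)² × (10221/10888)⁴ = 1.36 × 0.777 = 1.06.

L_B/L_A ≈ 1.06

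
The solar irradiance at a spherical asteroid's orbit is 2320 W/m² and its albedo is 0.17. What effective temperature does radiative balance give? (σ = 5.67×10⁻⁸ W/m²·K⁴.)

T ≈ 304 K

Power absorbed = (1−a)S·πR²; power emitted = 4πR²σT⁴. Equating and cancelling πR²:
T = ((1−a)S / 4σ)^(1/4) = (1930 / (4 × 5.67×10⁻⁸))^(1/4) = (8.49×10^9)^(1/4).
T = 304 K.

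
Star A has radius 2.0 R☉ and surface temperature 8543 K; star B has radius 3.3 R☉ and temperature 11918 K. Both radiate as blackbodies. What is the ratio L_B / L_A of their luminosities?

L_B/L_A ≈ 10.3

L = 4πR²σT⁴ ∝ R²T⁴, so L_B/L_A = (3.3/2.0)² × (11918/8543)⁴ = 2.72 × 3.79 = 10.3.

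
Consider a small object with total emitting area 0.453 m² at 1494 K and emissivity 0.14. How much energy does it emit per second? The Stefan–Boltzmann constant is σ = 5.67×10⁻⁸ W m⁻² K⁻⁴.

P ≈ 17900 W

P = εσAT⁴ = 0.14 × 5.67×10⁻⁸ × 0.453 × (1494)⁴ = 0.14 × 5.67×10⁻⁸ × 0.453 × 4.98×10^12.
P = 17900 W.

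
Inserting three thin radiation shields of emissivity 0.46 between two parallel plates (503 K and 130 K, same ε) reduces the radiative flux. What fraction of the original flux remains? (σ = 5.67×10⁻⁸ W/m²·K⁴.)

ratio ≈ 0.250

With N identical shields there are N+1 = 4 gaps in series, each with the same radiative resistance, so the flux falls to 1/(N+1) of its unshielded value.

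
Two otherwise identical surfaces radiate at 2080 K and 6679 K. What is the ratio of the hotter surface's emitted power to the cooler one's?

ratio ≈ 106

P ∝ T⁴, so the ratio is (6679/2080)⁴ = (3.211)⁴ = 106.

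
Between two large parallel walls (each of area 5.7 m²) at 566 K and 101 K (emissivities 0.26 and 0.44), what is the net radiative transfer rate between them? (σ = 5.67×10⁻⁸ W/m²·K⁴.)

For two large parallel gray plates, q = σ(T₁⁴ − T₂⁴) / (1/ε₁ + 1/ε₂ − 1).
1/ε₁ + 1/ε₂ − 1 = 1/0.26 + 1/0.44 − 1 = 5.119.
T₁⁴ − T₂⁴ = 1.03×10^11 − 1.04×10^8 = 1.03×10^11 K⁴.
q = 5.67×10⁻⁸ × 1.03×10^11 / 5.119 = 1140 W/m².
Q = q·A = 1140 × 5.7 = 6470 W.

Q ≈ 6470 W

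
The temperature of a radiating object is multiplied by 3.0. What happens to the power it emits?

P ∝ T⁴, so the power scales as (3.0)⁴ = 81.0.

factor ≈ 81.0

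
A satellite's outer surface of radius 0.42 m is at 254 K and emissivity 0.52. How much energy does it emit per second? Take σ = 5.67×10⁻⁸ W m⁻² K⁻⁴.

A = 4πr² = 4π × (0.42)² = 2.22 m².
Stefan–Boltzmann: P = εσAT⁴ = 0.52 × 5.67×10⁻⁸ × 2.22 × (254)⁴ = 0.52 × 5.67×10⁻⁸ × 2.22 × 4.16×10^9.
P = 272 W.

P ≈ 272 W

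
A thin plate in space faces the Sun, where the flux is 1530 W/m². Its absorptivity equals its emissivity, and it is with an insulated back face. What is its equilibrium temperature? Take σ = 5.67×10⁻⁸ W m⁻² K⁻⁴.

Absorbed flux αS = emitted flux εσT⁴ (one radiating face); with α = ε, T = (S/σ)^(1/4).
T = (1530 / 5.67×10⁻⁸)^(1/4) = (2.70×10^10)^(1/4).
T = 405 K.

T ≈ 405 K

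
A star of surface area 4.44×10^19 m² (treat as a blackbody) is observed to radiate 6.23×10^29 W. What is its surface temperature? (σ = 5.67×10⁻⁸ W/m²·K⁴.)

From P = σAT⁴, T = (P / σA)^(1/4) = (6.23×10^29 / (5.67×10⁻⁸ × 4.44×10^19))^(1/4).
T = (2.47×10^17)^(1/4) = 22300 K.

T ≈ 22300 K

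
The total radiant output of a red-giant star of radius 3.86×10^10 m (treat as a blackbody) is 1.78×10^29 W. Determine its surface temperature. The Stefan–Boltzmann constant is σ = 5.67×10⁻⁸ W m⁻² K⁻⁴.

T ≈ 3600 K

A = 4πr² = 4π × (3.86×10^10)² = 1.87×10^22 m².
From P = σAT⁴, T = (P / σA)^(1/4) = (1.78×10^29 / (5.67×10⁻⁸ × 1.87×10^22))^(1/4).
T = (1.68×10^14)^(1/4) = 3600 K.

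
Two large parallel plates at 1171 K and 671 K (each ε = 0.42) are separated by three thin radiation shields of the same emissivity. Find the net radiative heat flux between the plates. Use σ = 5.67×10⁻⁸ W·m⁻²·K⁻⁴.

q ≈ 6320 W/m²

Each of the 4 gaps contributes resistance (2/ε − 1) = 2/0.42 − 1 = 3.762; total = 15.05.
q = σ(T₁⁴ − T₂⁴) / 15.05 = 5.67×10⁻⁸ × 1.68×10^12 / 15.05 = 6320 W/m².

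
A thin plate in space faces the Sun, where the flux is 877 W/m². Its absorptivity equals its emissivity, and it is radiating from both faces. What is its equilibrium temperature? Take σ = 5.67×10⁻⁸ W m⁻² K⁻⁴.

T ≈ 297 K

Absorbed flux αS = emitted flux 2εσT⁴ per unit area; with α = ε this gives T = (S/2σ)^(1/4).
T = (877 / (2 × 5.67×10⁻⁸))^(1/4) = (7.73×10^9)^(1/4).
T = 297 K.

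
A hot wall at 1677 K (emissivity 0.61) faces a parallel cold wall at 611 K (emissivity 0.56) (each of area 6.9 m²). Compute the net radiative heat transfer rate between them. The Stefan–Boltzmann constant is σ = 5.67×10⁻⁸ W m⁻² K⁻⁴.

For two large parallel gray plates, q = σ(T₁⁴ − T₂⁴) / (1/ε₁ + 1/ε₂ − 1).
1/ε₁ + 1/ε₂ − 1 = 1/0.61 + 1/0.56 − 1 = 2.425.
T₁⁴ − T₂⁴ = 7.91×10^12 − 1.39×10^11 = 7.77×10^12 K⁴.
q = 5.67×10⁻⁸ × 7.77×10^12 / 2.425 = 1.82×10^5 W/m².
Q = q·A = 1.82×10^5 × 6.9 = 1.25×10^6 W.

Q ≈ 1.25×10^6 W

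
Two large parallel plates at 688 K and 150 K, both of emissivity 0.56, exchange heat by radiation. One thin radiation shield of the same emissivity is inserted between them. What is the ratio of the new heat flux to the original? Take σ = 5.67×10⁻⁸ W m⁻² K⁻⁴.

ratio ≈ 0.500

With N identical shields there are N+1 = 2 gaps in series, each with the same radiative resistance, so the flux falls to 1/(N+1) of its unshielded value.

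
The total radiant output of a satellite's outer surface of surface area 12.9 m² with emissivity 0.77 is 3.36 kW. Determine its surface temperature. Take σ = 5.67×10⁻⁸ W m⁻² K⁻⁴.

From P = εσAT⁴, T = (P / εσA)^(1/4) = (3360 / (0.77 × 5.67×10⁻⁸ × 12.9))^(1/4).
T = (5.97×10^9)^(1/4) = 278 K.

T ≈ 278 K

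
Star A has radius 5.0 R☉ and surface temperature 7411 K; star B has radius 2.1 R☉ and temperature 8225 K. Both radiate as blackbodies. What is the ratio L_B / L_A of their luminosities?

L = 4πR²σT⁴ ∝ R²T⁴, so L_B/L_A = (2.1/5.0)² × (8225/7411)⁴ = 0.176 × 1.52 = 0.268.

L_B/L_A ≈ 0.268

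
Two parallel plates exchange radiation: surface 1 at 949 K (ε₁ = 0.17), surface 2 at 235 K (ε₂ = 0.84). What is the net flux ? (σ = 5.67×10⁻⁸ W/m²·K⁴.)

q ≈ 7540 W/m²

For two large parallel gray plates, q = σ(T₁⁴ − T₂⁴) / (1/ε₁ + 1/ε₂ − 1).
1/ε₁ + 1/ε₂ − 1 = 1/0.17 + 1/0.84 − 1 = 6.073.
T₁⁴ − T₂⁴ = 8.11×10^11 − 3.05×10^9 = 8.08×10^11 K⁴.
q = 5.67×10⁻⁸ × 8.08×10^11 / 6.073 = 7540 W/m².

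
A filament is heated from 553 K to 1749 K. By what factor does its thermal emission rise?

ratio ≈ 100

P ∝ T⁴, so the ratio is (1749/553)⁴ = (3.163)⁴ = 100.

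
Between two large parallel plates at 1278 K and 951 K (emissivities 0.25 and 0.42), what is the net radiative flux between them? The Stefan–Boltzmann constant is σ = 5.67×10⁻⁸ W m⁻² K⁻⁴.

For two large parallel gray plates, q = σ(T₁⁴ − T₂⁴) / (1/ε₁ + 1/ε₂ − 1).
1/ε₁ + 1/ε₂ − 1 = 1/0.25 + 1/0.42 − 1 = 5.381.
T₁⁴ − T₂⁴ = 2.67×10^12 − 8.18×10^11 = 1.85×10^12 K⁴.
q = 5.67×10⁻⁸ × 1.85×10^12 / 5.381 = 19500 W/m².

q ≈ 19500 W/m²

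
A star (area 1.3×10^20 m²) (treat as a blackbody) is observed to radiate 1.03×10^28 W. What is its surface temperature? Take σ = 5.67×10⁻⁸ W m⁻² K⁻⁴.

From P = σAT⁴, T = (P / σA)^(1/4) = (1.03×10^28 / (5.67×10⁻⁸ × 1.30×10^20))^(1/4).
T = (1.40×10^15)^(1/4) = 6110 K.

T ≈ 6110 K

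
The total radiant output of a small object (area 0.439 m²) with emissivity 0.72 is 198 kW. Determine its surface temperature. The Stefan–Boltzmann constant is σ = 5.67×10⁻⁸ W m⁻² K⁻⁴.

T ≈ 1820 K

From P = εσAT⁴, T = (P / εσA)^(1/4) = (1.98×10^5 / (0.72 × 5.67×10⁻⁸ × 0.439))^(1/4).
T = (1.10×10^13)^(1/4) = 1820 K.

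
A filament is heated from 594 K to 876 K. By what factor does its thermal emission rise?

P ∝ T⁴, so the ratio is (876/594)⁴ = (1.475)⁴ = 4.73.

ratio ≈ 4.73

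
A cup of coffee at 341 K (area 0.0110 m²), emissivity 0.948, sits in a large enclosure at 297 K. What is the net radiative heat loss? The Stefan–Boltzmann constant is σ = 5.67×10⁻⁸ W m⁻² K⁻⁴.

Q ≈ 3.39 W

Q = εσA(T⁴ − T_s⁴). T⁴ − T_s⁴ = (341)⁴ − (297)⁴ = 1.35×10^10 − 7.78×10^9 = 5.74×10^9 K⁴.
Q = 0.948 × 5.67×10⁻⁸ × 0.0110 × 5.74×10^9 = 3.39 W.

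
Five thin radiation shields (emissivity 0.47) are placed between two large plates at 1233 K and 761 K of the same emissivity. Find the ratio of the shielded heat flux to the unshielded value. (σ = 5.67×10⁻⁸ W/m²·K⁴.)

With N identical shields there are N+1 = 6 gaps in series, each with the same radiative resistance, so the flux falls to 1/(N+1) of its unshielded value.

ratio ≈ 0.167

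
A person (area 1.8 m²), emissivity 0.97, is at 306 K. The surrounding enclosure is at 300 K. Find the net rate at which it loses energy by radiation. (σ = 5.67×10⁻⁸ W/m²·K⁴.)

Q ≈ 66.1 W

Q = εσA(T⁴ − T_s⁴). T⁴ − T_s⁴ = (306)⁴ − (300)⁴ = 8.77×10^9 − 8.10×10^9 = 6.68×10^8 K⁴.
Q = 0.97 × 5.67×10⁻⁸ × 1.80 × 6.68×10^8 = 66.1 W.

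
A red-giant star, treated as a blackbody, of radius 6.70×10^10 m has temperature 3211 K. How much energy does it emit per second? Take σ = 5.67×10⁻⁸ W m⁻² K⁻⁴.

A = 4πr² = 4π × (6.70×10^10)² = 5.64×10^22 m².
P = σAT⁴ = 5.67×10⁻⁸ × 5.64×10^22 × (3211)⁴ = 5.67×10⁻⁸ × 5.64×10^22 × 1.06×10^14.
P = 3.40×10^29 W.

P ≈ 3.40×10^29 W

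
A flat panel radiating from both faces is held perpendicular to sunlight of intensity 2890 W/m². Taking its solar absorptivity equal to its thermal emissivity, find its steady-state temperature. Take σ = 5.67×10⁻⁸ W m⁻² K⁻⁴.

Absorbed flux αS = emitted flux 2εσT⁴ per unit area; with α = ε this gives T = (S/2σ)^(1/4).
T = (2890 / (2 × 5.67×10⁻⁸))^(1/4) = (2.55×10^10)^(1/4).
T = 400 K.

T ≈ 400 K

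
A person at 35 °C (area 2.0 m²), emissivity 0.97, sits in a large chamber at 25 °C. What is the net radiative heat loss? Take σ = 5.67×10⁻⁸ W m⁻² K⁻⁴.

Convert: 35 °C = 308 K; 25 °C = 298 K.
Q = εσA(T⁴ − T_s⁴). T⁴ − T_s⁴ = (308)⁴ − (298)⁴ = 9.00×10^9 − 7.89×10^9 = 1.11×10^9 K⁴.
Q = 0.97 × 5.67×10⁻⁸ × 2.00 × 1.11×10^9 = 122 W.

Q ≈ 122 W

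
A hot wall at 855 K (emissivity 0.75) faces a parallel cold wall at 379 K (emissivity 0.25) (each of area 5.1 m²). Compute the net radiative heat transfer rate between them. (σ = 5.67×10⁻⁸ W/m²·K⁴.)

Q ≈ 34300 W

For two large parallel gray plates, q = σ(T₁⁴ − T₂⁴) / (1/ε₁ + 1/ε₂ − 1).
1/ε₁ + 1/ε₂ − 1 = 1/0.75 + 1/0.25 − 1 = 4.333.
T₁⁴ − T₂⁴ = 5.34×10^11 − 2.06×10^10 = 5.14×10^11 K⁴.
q = 5.67×10⁻⁸ × 5.14×10^11 / 4.333 = 6720 W/m².
Q = q·A = 6720 × 5.1 = 34300 W.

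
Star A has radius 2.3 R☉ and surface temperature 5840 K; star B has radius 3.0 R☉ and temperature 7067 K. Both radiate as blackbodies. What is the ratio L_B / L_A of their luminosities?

L = 4πR²σT⁴ ∝ R²T⁴, so L_B/L_A = (3.0/2.3)² × (7067/5840)⁴ = 1.70 × 2.14 = 3.65.

L_B/L_A ≈ 3.65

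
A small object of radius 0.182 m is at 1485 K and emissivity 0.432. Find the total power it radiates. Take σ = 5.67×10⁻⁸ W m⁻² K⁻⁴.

A = 4πr² = 4π × (0.182)² = 0.416 m².
P = εσAT⁴ = 0.432 × 5.67×10⁻⁸ × 0.416 × (1485)⁴ = 0.432 × 5.67×10⁻⁸ × 0.416 × 4.86×10^12.
P = 49600 W.

P ≈ 49600 W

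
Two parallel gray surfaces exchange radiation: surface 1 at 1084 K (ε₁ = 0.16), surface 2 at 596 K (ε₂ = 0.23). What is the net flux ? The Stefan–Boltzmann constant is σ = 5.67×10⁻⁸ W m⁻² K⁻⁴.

For two large parallel gray plates, q = σ(T₁⁴ − T₂⁴) / (1/ε₁ + 1/ε₂ − 1).
1/ε₁ + 1/ε₂ − 1 = 1/0.16 + 1/0.23 − 1 = 9.598.
T₁⁴ − T₂⁴ = 1.38×10^12 − 1.26×10^11 = 1.25×10^12 K⁴.
q = 5.67×10⁻⁸ × 1.25×10^12 / 9.598 = 7410 W/m².

q ≈ 7410 W/m²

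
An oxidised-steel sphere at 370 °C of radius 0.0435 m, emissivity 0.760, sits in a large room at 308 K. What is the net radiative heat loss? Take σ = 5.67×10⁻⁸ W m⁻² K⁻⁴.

Q ≈ 166 W

A = 4πr² = 4π × (0.0435)² = 0.0238 m².
Convert: 370 °C = 643 K.
Q = εσA(T⁴ − T_s⁴). T⁴ − T_s⁴ = (643)⁴ − (308)⁴ = 1.71×10^11 − 9.00×10^9 = 1.62×10^11 K⁴.
Q = 0.760 × 5.67×10⁻⁸ × 0.0238 × 1.62×10^11 = 166 W.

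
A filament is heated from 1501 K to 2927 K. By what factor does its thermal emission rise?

ratio ≈ 14.5

P ∝ T⁴, so the ratio is (2927/1501)⁴ = (1.950)⁴ = 14.5.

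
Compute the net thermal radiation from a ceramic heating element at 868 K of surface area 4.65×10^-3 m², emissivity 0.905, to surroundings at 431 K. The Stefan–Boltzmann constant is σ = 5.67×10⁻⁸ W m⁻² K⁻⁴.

Q = εσA(T⁴ − T_s⁴). T⁴ − T_s⁴ = (868)⁴ − (431)⁴ = 5.68×10^11 − 3.45×10^10 = 5.33×10^11 K⁴.
Q = 0.905 × 5.67×10⁻⁸ × 4.65×10^-3 × 5.33×10^11 = 127 W.

Q ≈ 127 W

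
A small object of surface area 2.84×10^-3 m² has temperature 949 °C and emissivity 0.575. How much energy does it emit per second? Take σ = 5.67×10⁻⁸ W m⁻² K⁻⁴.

P ≈ 206 W

949 °C = 1222 K.
P = εσAT⁴ = 0.575 × 5.67×10⁻⁸ × 2.84×10^-3 × (1222)⁴ = 0.575 × 5.67×10⁻⁸ × 2.84×10^-3 × 2.23×10^12.
P = 206 W.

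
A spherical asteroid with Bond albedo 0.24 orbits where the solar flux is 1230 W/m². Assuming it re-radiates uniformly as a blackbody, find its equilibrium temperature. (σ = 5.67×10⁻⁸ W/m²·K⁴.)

T ≈ 253 K

Power absorbed = (1−a)S·πR²; power emitted = 4πR²σT⁴. Equating and cancelling πR²:
T = ((1−a)S / 4σ)^(1/4) = (935 / (4 × 5.67×10⁻⁸))^(1/4) = (4.12×10^9)^(1/4).
T = 253 K.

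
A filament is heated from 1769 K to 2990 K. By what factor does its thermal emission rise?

P ∝ T⁴, so the ratio is (2990/1769)⁴ = (1.690)⁴ = 8.16.

ratio ≈ 8.16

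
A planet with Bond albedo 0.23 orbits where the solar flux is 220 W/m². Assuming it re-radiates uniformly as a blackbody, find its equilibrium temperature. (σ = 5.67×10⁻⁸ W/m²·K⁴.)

Power absorbed = (1−a)S·πR²; power emitted = 4πR²σT⁴. Equating and cancelling πR²:
T = ((1−a)S / 4σ)^(1/4) = (169 / (4 × 5.67×10⁻⁸))^(1/4) = (7.47×10^8)^(1/4).
T = 165 K.

T ≈ 165 K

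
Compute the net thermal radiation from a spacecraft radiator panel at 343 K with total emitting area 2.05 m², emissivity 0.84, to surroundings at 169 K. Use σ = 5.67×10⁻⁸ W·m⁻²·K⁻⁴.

Q = εσA(T⁴ − T_s⁴). T⁴ − T_s⁴ = (343)⁴ − (169)⁴ = 1.38×10^10 − 8.16×10^8 = 1.30×10^10 K⁴.
Q = 0.84 × 5.67×10⁻⁸ × 2.05 × 1.30×10^10 = 1270 W.

Q ≈ 1270 W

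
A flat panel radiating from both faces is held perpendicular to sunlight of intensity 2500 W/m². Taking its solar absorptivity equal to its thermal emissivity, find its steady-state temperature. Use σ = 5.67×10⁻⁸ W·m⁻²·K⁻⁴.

Absorbed flux αS = emitted flux 2εσT⁴ per unit area; with α = ε this gives T = (S/2σ)^(1/4).
T = (2500 / (2 × 5.67×10⁻⁸))^(1/4) = (2.20×10^10)^(1/4).
T = 385 K.

T ≈ 385 K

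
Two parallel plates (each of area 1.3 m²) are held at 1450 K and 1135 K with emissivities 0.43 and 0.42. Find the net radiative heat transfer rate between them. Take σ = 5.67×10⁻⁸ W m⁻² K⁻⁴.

For two large parallel gray plates, q = σ(T₁⁴ − T₂⁴) / (1/ε₁ + 1/ε₂ − 1).
1/ε₁ + 1/ε₂ − 1 = 1/0.43 + 1/0.42 − 1 = 3.707.
T₁⁴ − T₂⁴ = 4.42×10^12 − 1.66×10^12 = 2.76×10^12 K⁴.
q = 5.67×10⁻⁸ × 2.76×10^12 / 3.707 = 42200 W/m².
Q = q·A = 42200 × 1.3 = 54900 W.

Q ≈ 54900 W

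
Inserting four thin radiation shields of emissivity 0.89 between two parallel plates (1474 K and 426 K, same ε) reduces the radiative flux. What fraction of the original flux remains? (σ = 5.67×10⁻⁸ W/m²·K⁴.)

ratio ≈ 0.200

With N identical shields there are N+1 = 5 gaps in series, each with the same radiative resistance, so the flux falls to 1/(N+1) of its unshielded value.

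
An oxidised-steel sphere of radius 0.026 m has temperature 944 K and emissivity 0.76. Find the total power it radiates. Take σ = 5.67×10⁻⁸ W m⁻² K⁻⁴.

P ≈ 291 W

A = 4πr² = 4π × (0.026)² = 8.49×10^-3 m².
Stefan–Boltzmann: P = εσAT⁴ = 0.76 × 5.67×10⁻⁸ × 8.49×10^-3 × (944)⁴ = 0.76 × 5.67×10⁻⁸ × 8.49×10^-3 × 7.94×10^11.
P = 291 W.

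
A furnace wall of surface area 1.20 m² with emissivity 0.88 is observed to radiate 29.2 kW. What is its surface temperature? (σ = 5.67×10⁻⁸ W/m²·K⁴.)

From P = εσAT⁴, T = (P / εσA)^(1/4) = (29200 / (0.88 × 5.67×10⁻⁸ × 1.20))^(1/4).
T = (4.88×10^11)^(1/4) = 836 K.

T ≈ 836 K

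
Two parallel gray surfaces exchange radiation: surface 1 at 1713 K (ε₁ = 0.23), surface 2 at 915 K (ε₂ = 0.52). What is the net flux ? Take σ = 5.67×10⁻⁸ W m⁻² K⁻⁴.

q ≈ 85100 W/m²

For two large parallel gray plates, q = σ(T₁⁴ − T₂⁴) / (1/ε₁ + 1/ε₂ − 1).
1/ε₁ + 1/ε₂ − 1 = 1/0.23 + 1/0.52 − 1 = 5.271.
T₁⁴ − T₂⁴ = 8.61×10^12 − 7.01×10^11 = 7.91×10^12 K⁴.
q = 5.67×10⁻⁸ × 7.91×10^12 / 5.271 = 85100 W/m².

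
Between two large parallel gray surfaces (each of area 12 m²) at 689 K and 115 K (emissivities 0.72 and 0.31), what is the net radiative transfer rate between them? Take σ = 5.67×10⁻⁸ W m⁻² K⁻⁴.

Q ≈ 42400 W

For two large parallel gray plates, q = σ(T₁⁴ − T₂⁴) / (1/ε₁ + 1/ε₂ − 1).
1/ε₁ + 1/ε₂ − 1 = 1/0.72 + 1/0.31 − 1 = 3.615.
T₁⁴ − T₂⁴ = 2.25×10^11 − 1.75×10^8 = 2.25×10^11 K⁴.
q = 5.67×10⁻⁸ × 2.25×10^11 / 3.615 = 3530 W/m².
Q = q·A = 3530 × 12 = 42400 W.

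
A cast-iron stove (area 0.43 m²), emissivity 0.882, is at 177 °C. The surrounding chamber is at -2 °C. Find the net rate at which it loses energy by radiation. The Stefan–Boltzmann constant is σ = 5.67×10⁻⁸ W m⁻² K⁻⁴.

Convert: 177 °C = 450 K; -2 °C = 271 K.
Q = εσA(T⁴ − T_s⁴). T⁴ − T_s⁴ = (450)⁴ − (271)⁴ = 4.10×10^10 − 5.39×10^9 = 3.56×10^10 K⁴.
Q = 0.882 × 5.67×10⁻⁸ × 0.430 × 3.56×10^10 = 766 W.

Q ≈ 766 W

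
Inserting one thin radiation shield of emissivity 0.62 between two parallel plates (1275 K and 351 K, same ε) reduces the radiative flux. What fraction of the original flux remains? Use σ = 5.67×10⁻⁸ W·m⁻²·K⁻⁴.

With N identical shields there are N+1 = 2 gaps in series, each with the same radiative resistance, so the flux falls to 1/(N+1) of its unshielded value.

ratio ≈ 0.500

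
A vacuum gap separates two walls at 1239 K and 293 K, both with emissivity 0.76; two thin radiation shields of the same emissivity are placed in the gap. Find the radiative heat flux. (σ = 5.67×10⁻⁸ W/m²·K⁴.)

q ≈ 27200 W/m²

Each of the 3 gaps contributes resistance (2/ε − 1) = 2/0.76 − 1 = 1.632; total = 4.895.
q = σ(T₁⁴ − T₂⁴) / 4.895 = 5.67×10⁻⁸ × 2.35×10^12 / 4.895 = 27200 W/m².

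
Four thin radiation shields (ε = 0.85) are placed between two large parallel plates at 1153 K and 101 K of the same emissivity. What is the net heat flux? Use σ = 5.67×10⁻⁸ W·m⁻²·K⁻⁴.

q ≈ 14800 W/m²

Each of the 5 gaps contributes resistance (2/ε − 1) = 2/0.85 − 1 = 1.353; total = 6.765.
q = σ(T₁⁴ − T₂⁴) / 6.765 = 5.67×10⁻⁸ × 1.77×10^12 / 6.765 = 14800 W/m².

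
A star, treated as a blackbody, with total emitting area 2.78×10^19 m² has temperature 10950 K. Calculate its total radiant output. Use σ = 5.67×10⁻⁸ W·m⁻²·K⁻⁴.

P ≈ 2.27×10^28 W

P = σAT⁴ = 5.67×10⁻⁸ × 2.78×10^19 × (10950)⁴ = 5.67×10⁻⁸ × 2.78×10^19 × 1.44×10^16.
P = 2.27×10^28 W.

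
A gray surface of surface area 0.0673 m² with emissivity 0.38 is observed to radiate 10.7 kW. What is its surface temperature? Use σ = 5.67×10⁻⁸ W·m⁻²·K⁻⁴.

From P = εσAT⁴, T = (P / εσA)^(1/4) = (10700 / (0.38 × 5.67×10⁻⁸ × 0.0673))^(1/4).
T = (7.38×10^12)^(1/4) = 1650 K.

T ≈ 1650 K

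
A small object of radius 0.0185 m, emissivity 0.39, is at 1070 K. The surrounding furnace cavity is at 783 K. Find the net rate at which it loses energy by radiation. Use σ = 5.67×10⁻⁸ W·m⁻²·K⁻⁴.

A = 4πr² = 4π × (0.0185)² = 4.30×10^-3 m².
Q = εσA(T⁴ − T_s⁴). T⁴ − T_s⁴ = (1070)⁴ − (783)⁴ = 1.31×10^12 − 3.76×10^11 = 9.35×10^11 K⁴.
Q = 0.39 × 5.67×10⁻⁸ × 4.30×10^-3 × 9.35×10^11 = 88.9 W.

Q ≈ 88.9 W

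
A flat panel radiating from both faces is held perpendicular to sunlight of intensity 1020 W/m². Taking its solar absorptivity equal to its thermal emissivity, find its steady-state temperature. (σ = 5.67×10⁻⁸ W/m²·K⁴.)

T ≈ 308 K

Absorbed flux αS = emitted flux 2εσT⁴ per unit area; with α = ε this gives T = (S/2σ)^(1/4).
T = (1020 / (2 × 5.67×10⁻⁸))^(1/4) = (8.99×10^9)^(1/4).
T = 308 K.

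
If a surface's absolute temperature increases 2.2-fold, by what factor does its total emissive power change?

P ∝ T⁴, so the power scales as (2.2)⁴ = 23.4.

factor ≈ 23.4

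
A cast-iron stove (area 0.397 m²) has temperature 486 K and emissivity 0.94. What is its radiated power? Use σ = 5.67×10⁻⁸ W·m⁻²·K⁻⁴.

P = εσAT⁴ = 0.94 × 5.67×10⁻⁸ × 0.397 × (486)⁴ = 0.94 × 5.67×10⁻⁸ × 0.397 × 5.58×10^10.
P = 1180 W.

P ≈ 1180 W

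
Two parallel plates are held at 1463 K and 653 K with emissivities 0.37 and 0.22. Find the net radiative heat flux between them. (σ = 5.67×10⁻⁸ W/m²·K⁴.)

q ≈ 39900 W/m²

For two large parallel gray plates, q = σ(T₁⁴ − T₂⁴) / (1/ε₁ + 1/ε₂ − 1).
1/ε₁ + 1/ε₂ − 1 = 1/0.37 + 1/0.22 − 1 = 6.248.
T₁⁴ − T₂⁴ = 4.58×10^12 − 1.82×10^11 = 4.40×10^12 K⁴.
q = 5.67×10⁻⁸ × 4.40×10^12 / 6.248 = 39900 W/m².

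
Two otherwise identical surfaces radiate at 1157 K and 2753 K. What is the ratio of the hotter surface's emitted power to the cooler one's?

P ∝ T⁴, so the ratio is (2753/1157)⁴ = (2.379)⁴ = 32.1.

ratio ≈ 32.1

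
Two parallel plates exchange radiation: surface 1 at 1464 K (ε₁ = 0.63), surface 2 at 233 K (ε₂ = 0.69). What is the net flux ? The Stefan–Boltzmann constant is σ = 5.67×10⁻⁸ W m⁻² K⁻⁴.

For two large parallel gray plates, q = σ(T₁⁴ − T₂⁴) / (1/ε₁ + 1/ε₂ − 1).
1/ε₁ + 1/ε₂ − 1 = 1/0.63 + 1/0.69 − 1 = 2.037.
T₁⁴ − T₂⁴ = 4.59×10^12 − 2.95×10^9 = 4.59×10^12 K⁴.
q = 5.67×10⁻⁸ × 4.59×10^12 / 2.037 = 1.28×10^5 W/m².

q ≈ 1.28×10^5 W/m²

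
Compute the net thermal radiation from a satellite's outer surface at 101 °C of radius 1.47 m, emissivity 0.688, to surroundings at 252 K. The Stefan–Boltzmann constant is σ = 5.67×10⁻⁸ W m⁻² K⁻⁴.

A = 4πr² = 4π × (1.47)² = 27.2 m².
Convert: 101 °C = 374 K.
Q = εσA(T⁴ − T_s⁴). T⁴ − T_s⁴ = (374)⁴ − (252)⁴ = 1.96×10^10 − 4.03×10^9 = 1.55×10^10 K⁴.
Q = 0.688 × 5.67×10⁻⁸ × 27.2 × 1.55×10^10 = 16500 W.

Q ≈ 16500 W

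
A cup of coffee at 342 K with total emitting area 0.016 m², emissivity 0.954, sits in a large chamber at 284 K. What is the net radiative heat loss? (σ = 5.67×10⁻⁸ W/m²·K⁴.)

Q = εσA(T⁴ − T_s⁴). T⁴ − T_s⁴ = (342)⁴ − (284)⁴ = 1.37×10^10 − 6.51×10^9 = 7.18×10^9 K⁴.
Q = 0.954 × 5.67×10⁻⁸ × 0.0160 × 7.18×10^9 = 6.21 W.

Q ≈ 6.21 W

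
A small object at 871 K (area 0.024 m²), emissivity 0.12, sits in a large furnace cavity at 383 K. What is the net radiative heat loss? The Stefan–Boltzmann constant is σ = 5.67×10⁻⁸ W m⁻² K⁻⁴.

Q ≈ 90.5 W

Q = εσA(T⁴ − T_s⁴). T⁴ − T_s⁴ = (871)⁴ − (383)⁴ = 5.76×10^11 − 2.15×10^10 = 5.54×10^11 K⁴.
Q = 0.12 × 5.67×10⁻⁸ × 0.0240 × 5.54×10^11 = 90.5 W.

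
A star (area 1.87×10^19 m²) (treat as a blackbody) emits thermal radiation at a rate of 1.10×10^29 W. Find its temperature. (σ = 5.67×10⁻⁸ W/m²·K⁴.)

T ≈ 17900 K

From P = σAT⁴, T = (P / σA)^(1/4) = (1.10×10^29 / (5.67×10⁻⁸ × 1.87×10^19))^(1/4).
T = (1.04×10^17)^(1/4) = 17900 K.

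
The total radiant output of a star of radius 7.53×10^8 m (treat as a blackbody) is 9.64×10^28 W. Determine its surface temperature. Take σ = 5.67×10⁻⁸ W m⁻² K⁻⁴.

T ≈ 22100 K

A = 4πr² = 4π × (7.53×10^8)² = 7.13×10^18 m².
From P = σAT⁴, T = (P / σA)^(1/4) = (9.64×10^28 / (5.67×10⁻⁸ × 7.13×10^18))^(1/4).
T = (2.39×10^17)^(1/4) = 22100 K.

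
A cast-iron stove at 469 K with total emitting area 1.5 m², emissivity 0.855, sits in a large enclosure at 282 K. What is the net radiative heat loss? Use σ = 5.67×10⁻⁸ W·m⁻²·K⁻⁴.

Q = εσA(T⁴ − T_s⁴). T⁴ − T_s⁴ = (469)⁴ − (282)⁴ = 4.84×10^10 − 6.32×10^9 = 4.21×10^10 K⁴.
Q = 0.855 × 5.67×10⁻⁸ × 1.50 × 4.21×10^10 = 3060 W.

Q ≈ 3060 W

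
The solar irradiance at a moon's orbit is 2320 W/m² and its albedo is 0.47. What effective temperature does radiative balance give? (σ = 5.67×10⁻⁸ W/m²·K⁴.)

Power absorbed = (1−a)S·πR²; power emitted = 4πR²σT⁴. Equating and cancelling πR²:
T = ((1−a)S / 4σ)^(1/4) = (1230 / (4 × 5.67×10⁻⁸))^(1/4) = (5.42×10^9)^(1/4).
T = 271 K.

T ≈ 271 K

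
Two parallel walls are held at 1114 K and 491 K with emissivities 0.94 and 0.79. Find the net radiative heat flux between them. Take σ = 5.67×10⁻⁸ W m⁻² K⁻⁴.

For two large parallel gray plates, q = σ(T₁⁴ − T₂⁴) / (1/ε₁ + 1/ε₂ − 1).
1/ε₁ + 1/ε₂ − 1 = 1/0.94 + 1/0.79 − 1 = 1.330.
T₁⁴ − T₂⁴ = 1.54×10^12 − 5.81×10^10 = 1.48×10^12 K⁴.
q = 5.67×10⁻⁸ × 1.48×10^12 / 1.330 = 63200 W/m².

q ≈ 63200 W/m²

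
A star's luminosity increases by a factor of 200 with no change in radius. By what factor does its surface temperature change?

factor ≈ 3.76

P ∝ T⁴ ⇒ T ∝ P^(1/4), so T scales by (200)^(1/4) = 3.76.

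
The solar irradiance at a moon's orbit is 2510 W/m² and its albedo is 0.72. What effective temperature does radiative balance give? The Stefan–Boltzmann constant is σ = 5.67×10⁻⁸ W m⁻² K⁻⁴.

Power absorbed = (1−a)S·πR²; power emitted = 4πR²σT⁴. Equating and cancelling πR²:
T = ((1−a)S / 4σ)^(1/4) = (703 / (4 × 5.67×10⁻⁸))^(1/4) = (3.10×10^9)^(1/4).
T = 236 K.

T ≈ 236 K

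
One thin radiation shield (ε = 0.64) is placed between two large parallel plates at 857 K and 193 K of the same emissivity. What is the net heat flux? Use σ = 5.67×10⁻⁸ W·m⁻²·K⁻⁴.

Each of the 2 gaps contributes resistance (2/ε − 1) = 2/0.64 − 1 = 2.125; total = 4.250.
q = σ(T₁⁴ − T₂⁴) / 4.250 = 5.67×10⁻⁸ × 5.38×10^11 / 4.250 = 7180 W/m².

q ≈ 7180 W/m²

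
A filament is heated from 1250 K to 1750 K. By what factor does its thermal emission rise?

ratio ≈ 3.84

P ∝ T⁴, so the ratio is (1750/1250)⁴ = (1.400)⁴ = 3.84.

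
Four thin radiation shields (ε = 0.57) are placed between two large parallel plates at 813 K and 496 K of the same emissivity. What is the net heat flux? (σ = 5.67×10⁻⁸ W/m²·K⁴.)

Each of the 5 gaps contributes resistance (2/ε − 1) = 2/0.57 − 1 = 2.509; total = 12.54.
q = σ(T₁⁴ − T₂⁴) / 12.54 = 5.67×10⁻⁸ × 3.76×10^11 / 12.54 = 1700 W/m².

q ≈ 1700 W/m²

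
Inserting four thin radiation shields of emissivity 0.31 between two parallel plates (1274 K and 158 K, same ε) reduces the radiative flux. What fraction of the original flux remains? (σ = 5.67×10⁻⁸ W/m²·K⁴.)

With N identical shields there are N+1 = 5 gaps in series, each with the same radiative resistance, so the flux falls to 1/(N+1) of its unshielded value.

ratio ≈ 0.200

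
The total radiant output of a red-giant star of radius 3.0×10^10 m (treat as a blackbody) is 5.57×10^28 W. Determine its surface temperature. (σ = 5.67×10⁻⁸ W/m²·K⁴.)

T ≈ 3050 K

A = 4πr² = 4π × (3.0×10^10)² = 1.13×10^22 m².
From P = σAT⁴, T = (P / σA)^(1/4) = (5.57×10^28 / (5.67×10⁻⁸ × 1.13×10^22))^(1/4).
T = (8.69×10^13)^(1/4) = 3050 K.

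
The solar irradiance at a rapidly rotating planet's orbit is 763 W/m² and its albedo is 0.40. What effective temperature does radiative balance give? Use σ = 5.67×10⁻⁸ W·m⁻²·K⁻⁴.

T ≈ 212 K

Power absorbed = (1−a)S·πR²; power emitted = 4πR²σT⁴. Equating and cancelling πR²:
T = ((1−a)S / 4σ)^(1/4) = (458 / (4 × 5.67×10⁻⁸))^(1/4) = (2.02×10^9)^(1/4).
T = 212 K.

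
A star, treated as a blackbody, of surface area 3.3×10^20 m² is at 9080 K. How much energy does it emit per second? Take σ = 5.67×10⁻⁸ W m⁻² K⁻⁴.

P ≈ 1.27×10^29 W

P = σAT⁴ = 5.67×10⁻⁸ × 3.30×10^20 × (9080)⁴ = 5.67×10⁻⁸ × 3.30×10^20 × 6.80×10^15.
P = 1.27×10^29 W.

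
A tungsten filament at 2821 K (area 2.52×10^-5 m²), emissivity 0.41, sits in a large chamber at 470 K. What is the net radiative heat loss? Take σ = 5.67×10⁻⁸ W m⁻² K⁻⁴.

Q ≈ 37.1 W

Q = εσA(T⁴ − T_s⁴). T⁴ − T_s⁴ = (2821)⁴ − (470)⁴ = 6.33×10^13 − 4.88×10^10 = 6.33×10^13 K⁴.
Q = 0.41 × 5.67×10⁻⁸ × 2.52×10^-5 × 6.33×10^13 = 37.1 W.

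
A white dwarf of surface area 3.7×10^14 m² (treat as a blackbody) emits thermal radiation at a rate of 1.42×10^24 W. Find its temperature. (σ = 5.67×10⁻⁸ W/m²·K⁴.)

T ≈ 16100 K

From P = σAT⁴, T = (P / σA)^(1/4) = (1.42×10^24 / (5.67×10⁻⁸ × 3.70×10^14))^(1/4).
T = (6.77×10^16)^(1/4) = 16100 K.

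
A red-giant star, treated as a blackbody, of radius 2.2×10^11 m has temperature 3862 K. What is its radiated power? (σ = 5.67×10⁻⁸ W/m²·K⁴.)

A = 4πr² = 4π × (2.2×10^11)² = 6.08×10^23 m².
P = σAT⁴ = 5.67×10⁻⁸ × 6.08×10^23 × (3862)⁴ = 5.67×10⁻⁸ × 6.08×10^23 × 2.22×10^14.
P = 7.67×10^30 W.

P ≈ 7.67×10^30 W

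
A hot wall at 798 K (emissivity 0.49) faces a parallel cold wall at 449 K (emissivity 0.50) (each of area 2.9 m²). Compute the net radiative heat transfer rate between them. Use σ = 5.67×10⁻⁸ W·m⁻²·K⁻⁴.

Q ≈ 19700 W

For two large parallel gray plates, q = σ(T₁⁴ − T₂⁴) / (1/ε₁ + 1/ε₂ − 1).
1/ε₁ + 1/ε₂ − 1 = 1/0.49 + 1/0.50 − 1 = 3.041.
T₁⁴ − T₂⁴ = 4.06×10^11 − 4.06×10^10 = 3.65×10^11 K⁴.
q = 5.67×10⁻⁸ × 3.65×10^11 / 3.041 = 6800 W/m².
Q = q·A = 6800 × 2.9 = 19700 W.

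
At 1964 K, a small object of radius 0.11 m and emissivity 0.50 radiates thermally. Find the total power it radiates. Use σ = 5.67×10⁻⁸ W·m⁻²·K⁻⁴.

P ≈ 64100 W

A = 4πr² = 4π × (0.11)² = 0.152 m².
P = εσAT⁴ = 0.50 × 5.67×10⁻⁸ × 0.152 × (1964)⁴ = 0.50 × 5.67×10⁻⁸ × 0.152 × 1.49×10^13.
P = 64100 W.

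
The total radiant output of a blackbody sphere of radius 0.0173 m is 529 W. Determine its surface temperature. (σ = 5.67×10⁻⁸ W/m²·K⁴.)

T ≈ 1250 K

A = 4πr² = 4π × (0.0173)² = 3.76×10^-3 m².
From P = σAT⁴, T = (P / σA)^(1/4) = (529 / (5.67×10⁻⁸ × 3.76×10^-3))^(1/4).
T = (2.48×10^12)^(1/4) = 1250 K.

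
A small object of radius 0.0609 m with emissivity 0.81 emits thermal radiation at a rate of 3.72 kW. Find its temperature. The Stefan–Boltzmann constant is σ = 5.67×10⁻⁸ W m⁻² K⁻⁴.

T ≈ 1150 K

A = 4πr² = 4π × (0.0609)² = 0.0466 m².
From P = εσAT⁴, T = (P / εσA)^(1/4) = (3720 / (0.81 × 5.67×10⁻⁸ × 0.0466))^(1/4).
T = (1.74×10^12)^(1/4) = 1150 K.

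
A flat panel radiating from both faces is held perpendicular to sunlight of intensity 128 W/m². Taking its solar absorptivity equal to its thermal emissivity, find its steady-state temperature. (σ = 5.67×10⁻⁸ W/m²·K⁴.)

Absorbed flux αS = emitted flux 2εσT⁴ per unit area; with α = ε this gives T = (S/2σ)^(1/4).
T = (128 / (2 × 5.67×10⁻⁸))^(1/4) = (1.13×10^9)^(1/4).
T = 183 K.

T ≈ 183 K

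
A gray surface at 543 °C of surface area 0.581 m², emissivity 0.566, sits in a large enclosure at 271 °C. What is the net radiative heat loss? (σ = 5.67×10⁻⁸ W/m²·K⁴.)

Q ≈ 6630 W

Convert: 543 °C = 816 K; 271 °C = 544 K.
Q = εσA(T⁴ − T_s⁴). T⁴ − T_s⁴ = (816)⁴ − (544)⁴ = 4.43×10^11 − 8.76×10^10 = 3.56×10^11 K⁴.
Q = 0.566 × 5.67×10⁻⁸ × 0.581 × 3.56×10^11 = 6630 W.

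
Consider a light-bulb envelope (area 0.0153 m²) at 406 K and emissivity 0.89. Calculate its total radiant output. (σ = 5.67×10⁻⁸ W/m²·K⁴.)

Stefan–Boltzmann: P = εσAT⁴ = 0.89 × 5.67×10⁻⁸ × 0.0153 × (406)⁴ = 0.89 × 5.67×10⁻⁸ × 0.0153 × 2.72×10^10.
P = 21.0 W.

P ≈ 21.0 W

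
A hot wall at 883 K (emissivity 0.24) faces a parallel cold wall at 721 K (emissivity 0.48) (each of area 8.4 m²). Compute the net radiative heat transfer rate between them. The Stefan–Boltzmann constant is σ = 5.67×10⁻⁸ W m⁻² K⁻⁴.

Q ≈ 30600 W

For two large parallel gray plates, q = σ(T₁⁴ − T₂⁴) / (1/ε₁ + 1/ε₂ − 1).
1/ε₁ + 1/ε₂ − 1 = 1/0.24 + 1/0.48 − 1 = 5.250.
T₁⁴ − T₂⁴ = 6.08×10^11 − 2.70×10^11 = 3.38×10^11 K⁴.
q = 5.67×10⁻⁸ × 3.38×10^11 / 5.250 = 3650 W/m².
Q = q·A = 3650 × 8.4 = 30600 W.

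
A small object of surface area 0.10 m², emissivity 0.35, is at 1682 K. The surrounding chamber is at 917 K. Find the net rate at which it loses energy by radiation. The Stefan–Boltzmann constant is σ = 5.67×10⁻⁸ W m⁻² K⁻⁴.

Q = εσA(T⁴ − T_s⁴). T⁴ − T_s⁴ = (1682)⁴ − (917)⁴ = 8.00×10^12 − 7.07×10^11 = 7.30×10^12 K⁴.
Q = 0.35 × 5.67×10⁻⁸ × 0.100 × 7.30×10^12 = 14500 W.

Q ≈ 14500 W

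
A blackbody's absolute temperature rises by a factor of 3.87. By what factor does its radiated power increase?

factor ≈ 224

P ∝ T⁴, so the power scales as (3.87)⁴ = 224.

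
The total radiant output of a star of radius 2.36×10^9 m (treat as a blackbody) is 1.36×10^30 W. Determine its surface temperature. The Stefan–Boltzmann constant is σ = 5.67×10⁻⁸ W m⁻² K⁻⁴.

A = 4πr² = 4π × (2.36×10^9)² = 7.00×10^19 m².
From P = σAT⁴, T = (P / σA)^(1/4) = (1.36×10^30 / (5.67×10⁻⁸ × 7.00×10^19))^(1/4).
T = (3.43×10^17)^(1/4) = 24200 K.

T ≈ 24200 K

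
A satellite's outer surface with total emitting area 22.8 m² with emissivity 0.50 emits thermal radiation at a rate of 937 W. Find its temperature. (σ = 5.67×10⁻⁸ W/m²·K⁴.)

T ≈ 195 K

From P = εσAT⁴, T = (P / εσA)^(1/4) = (937 / (0.50 × 5.67×10⁻⁸ × 22.8))^(1/4).
T = (1.45×10^9)^(1/4) = 195 K.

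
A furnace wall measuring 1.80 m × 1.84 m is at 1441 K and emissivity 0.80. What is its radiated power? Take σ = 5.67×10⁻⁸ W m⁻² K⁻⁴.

A = 1.80 × 1.84 = 3.31 m².
Stefan–Boltzmann: P = εσAT⁴ = 0.80 × 5.67×10⁻⁸ × 3.31 × (1441)⁴ = 0.80 × 5.67×10⁻⁸ × 3.31 × 4.31×10^12.
P = 6.48×10^5 W.

P ≈ 6.48×10^5 W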